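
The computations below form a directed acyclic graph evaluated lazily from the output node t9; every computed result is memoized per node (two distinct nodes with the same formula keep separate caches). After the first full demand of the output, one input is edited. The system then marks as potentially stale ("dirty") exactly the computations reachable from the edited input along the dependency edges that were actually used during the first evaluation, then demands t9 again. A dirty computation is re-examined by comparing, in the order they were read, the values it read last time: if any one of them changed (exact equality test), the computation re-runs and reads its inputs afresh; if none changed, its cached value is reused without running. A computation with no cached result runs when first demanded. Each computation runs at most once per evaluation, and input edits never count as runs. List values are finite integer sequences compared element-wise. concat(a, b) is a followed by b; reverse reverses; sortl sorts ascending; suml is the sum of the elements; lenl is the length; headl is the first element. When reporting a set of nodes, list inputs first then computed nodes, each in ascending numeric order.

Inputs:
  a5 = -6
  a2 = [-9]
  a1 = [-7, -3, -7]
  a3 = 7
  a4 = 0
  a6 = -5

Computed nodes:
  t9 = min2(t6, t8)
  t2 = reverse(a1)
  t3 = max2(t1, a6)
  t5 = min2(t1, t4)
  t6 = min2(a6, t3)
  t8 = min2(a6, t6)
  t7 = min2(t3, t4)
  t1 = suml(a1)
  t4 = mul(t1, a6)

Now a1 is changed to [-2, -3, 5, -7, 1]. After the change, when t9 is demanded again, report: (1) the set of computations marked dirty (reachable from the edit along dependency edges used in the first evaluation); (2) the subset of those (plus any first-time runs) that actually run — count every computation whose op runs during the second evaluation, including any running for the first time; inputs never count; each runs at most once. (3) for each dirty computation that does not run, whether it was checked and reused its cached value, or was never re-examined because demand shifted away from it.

The edit dirties: t1, t3, t6, t8, t9.
2 computations run: t1, t3.
Cache hits after checking: t6, t8, t9.
Note the absorption at t3: it re-runs yet its value is the same, leaving the output's value untouched.

First demand of the output computes:
  t1 = suml([-7, -3, -7]) = -17
  t3 = max2(-17, -5) = -5
  t6 = min2(-5, -5) = -5
  t8 = min2(-5, -5) = -5
  t9 = min2(-5, -5) = -5

After the edit, cleaning proceeds:
  t1: a read changed (a1 [-7, -3, -7]->[-2, -3, 5, -7, 1]) — executes, giving -6.
  t3: a read changed (t1 -17->-6) — executes, giving -5 — identical to its old value.
  t6: dirty, but its reads are unchanged (a6 unchanged, t3 unchanged); cached -5 stands.
  t8: dirty, but its reads are unchanged (a6 unchanged, t6 unchanged); cached -5 stands.
  t9: dirty, but its reads are unchanged (t6 unchanged, t8 unchanged); cached -5 stands.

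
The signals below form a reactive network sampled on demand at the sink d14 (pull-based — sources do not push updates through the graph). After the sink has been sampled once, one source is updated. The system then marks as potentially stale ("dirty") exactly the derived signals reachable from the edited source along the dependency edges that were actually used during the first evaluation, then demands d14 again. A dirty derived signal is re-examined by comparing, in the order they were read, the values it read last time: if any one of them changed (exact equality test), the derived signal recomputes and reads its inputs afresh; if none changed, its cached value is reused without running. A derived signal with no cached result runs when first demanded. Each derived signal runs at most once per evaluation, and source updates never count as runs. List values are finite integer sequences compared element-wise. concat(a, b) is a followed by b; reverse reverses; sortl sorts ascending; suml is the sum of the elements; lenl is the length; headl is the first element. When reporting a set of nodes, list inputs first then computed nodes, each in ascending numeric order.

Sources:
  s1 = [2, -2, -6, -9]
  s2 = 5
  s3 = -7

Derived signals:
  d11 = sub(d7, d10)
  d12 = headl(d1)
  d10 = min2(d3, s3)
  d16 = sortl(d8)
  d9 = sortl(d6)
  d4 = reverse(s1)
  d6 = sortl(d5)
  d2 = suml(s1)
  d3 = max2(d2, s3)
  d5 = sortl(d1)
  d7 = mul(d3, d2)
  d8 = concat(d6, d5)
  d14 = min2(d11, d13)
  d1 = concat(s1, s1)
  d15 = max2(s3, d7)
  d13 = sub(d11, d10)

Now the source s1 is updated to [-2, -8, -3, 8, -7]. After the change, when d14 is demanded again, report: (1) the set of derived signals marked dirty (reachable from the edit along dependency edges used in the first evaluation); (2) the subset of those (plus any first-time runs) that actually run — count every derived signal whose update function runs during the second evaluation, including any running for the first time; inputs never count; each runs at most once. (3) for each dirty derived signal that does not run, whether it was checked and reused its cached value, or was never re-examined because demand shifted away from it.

Dirty set: d2, d3, d7, d10, d11, d13, d14.
Run set: d2, d3, d7, d11, d13, d14 (6 run).
Re-examined without running (cache reused): d10.
The important point: at d10 every value read last time is unchanged, so the dirty flag clears without a run.

Initial pass — values computed on the first demand:
  d2 = suml([2, -2, -6, -9]) = -15
  d3 = max2(-15, -7) = -7
  d7 = mul(-7, -15) = 105
  d10 = min2(-7, -7) = -7
  d11 = sub(105, -7) = 112
  d13 = sub(112, -7) = 119
  d14 = min2(112, 119) = 112

Second demand — change propagation:
  d2: re-runs because s1 [2, -2, -6, -9]->[-2, -8, -3, 8, -7]; new result -12.
  d3: re-runs because d2 -15->-12; new result -7 (unchanged).
  d7: re-runs because d2 -15->-12; new result 84.
  d10: re-examined; everything it read last time is the same (d3 unchanged, s3 unchanged) — cache -7 kept, no run.
  d11: re-runs because d7 105->84; new result 91.
  d13: re-runs because d11 112->91; new result 98.
  d14: re-runs because d11 112->91; d13 119->98; new result 91.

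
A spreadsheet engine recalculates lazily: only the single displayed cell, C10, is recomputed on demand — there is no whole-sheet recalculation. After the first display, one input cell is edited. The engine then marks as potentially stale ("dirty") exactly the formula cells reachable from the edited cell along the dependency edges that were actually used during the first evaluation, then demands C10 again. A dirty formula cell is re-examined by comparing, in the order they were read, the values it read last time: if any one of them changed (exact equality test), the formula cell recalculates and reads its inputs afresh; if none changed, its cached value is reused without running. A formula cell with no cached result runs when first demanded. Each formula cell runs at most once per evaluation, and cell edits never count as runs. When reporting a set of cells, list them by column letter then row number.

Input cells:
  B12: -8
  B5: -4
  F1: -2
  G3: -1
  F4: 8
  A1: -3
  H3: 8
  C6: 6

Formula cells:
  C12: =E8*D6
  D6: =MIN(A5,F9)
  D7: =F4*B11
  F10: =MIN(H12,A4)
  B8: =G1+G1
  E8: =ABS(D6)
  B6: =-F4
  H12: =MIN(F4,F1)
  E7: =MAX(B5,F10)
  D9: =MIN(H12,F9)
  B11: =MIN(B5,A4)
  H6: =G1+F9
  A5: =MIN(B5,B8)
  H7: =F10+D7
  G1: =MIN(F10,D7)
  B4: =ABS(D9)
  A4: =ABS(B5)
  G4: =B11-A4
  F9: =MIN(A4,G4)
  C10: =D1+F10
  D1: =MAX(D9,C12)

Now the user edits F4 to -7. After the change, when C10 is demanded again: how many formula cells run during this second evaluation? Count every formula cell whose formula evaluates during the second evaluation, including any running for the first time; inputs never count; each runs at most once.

Formula cells that run: A5, B8, C10, C12, D1, D6, D7, D9, E8, F10, G1, H12 — 12 in total.

First evaluation (everything demanded from the output):
  A4 = ABS(-4) = 4
  B11 = MIN(-4, 4) = -4
  D7 = 8 * -4 = -32
  G4 = -4 - 4 = -8
  F9 = MIN(4, -8) = -8
  H12 = MIN(8, -2) = -2
  D9 = MIN(-2, -8) = -8
  F10 = MIN(-2, 4) = -2
  G1 = MIN(-2, -32) = -32
  B8 = -32 + -32 = -64
  A5 = MIN(-4, -64) = -64
  D6 = MIN(-64, -8) = -64
  E8 = ABS(-64) = 64
  C12 = 64 * -64 = -4096
  D1 = MAX(-8, -4096) = -8
  C10 = -8 + -2 = -10

Propagation after the edit:
  D7: runs — F4 8->-7; result 28.
  H12: runs — F4 8->-7; result -7.
  D9: runs — H12 -2->-7; result -8 (same value as before).
  F10: runs — H12 -2->-7; result -7.
  G1: runs — F10 -2->-7; D7 -32->28; result -7.
  B8: runs — G1 -32->-7; G1 -32->-7; result -14.
  A5: runs — B8 -64->-14; result -14.
  D6: runs — A5 -64->-14; result -14.
  E8: runs — D6 -64->-14; result 14.
  C12: runs — E8 64->14; D6 -64->-14; result -196.
  D1: runs — C12 -4096->-196; result -8 (same value as before).
  C10: runs — F10 -2->-7; result -15.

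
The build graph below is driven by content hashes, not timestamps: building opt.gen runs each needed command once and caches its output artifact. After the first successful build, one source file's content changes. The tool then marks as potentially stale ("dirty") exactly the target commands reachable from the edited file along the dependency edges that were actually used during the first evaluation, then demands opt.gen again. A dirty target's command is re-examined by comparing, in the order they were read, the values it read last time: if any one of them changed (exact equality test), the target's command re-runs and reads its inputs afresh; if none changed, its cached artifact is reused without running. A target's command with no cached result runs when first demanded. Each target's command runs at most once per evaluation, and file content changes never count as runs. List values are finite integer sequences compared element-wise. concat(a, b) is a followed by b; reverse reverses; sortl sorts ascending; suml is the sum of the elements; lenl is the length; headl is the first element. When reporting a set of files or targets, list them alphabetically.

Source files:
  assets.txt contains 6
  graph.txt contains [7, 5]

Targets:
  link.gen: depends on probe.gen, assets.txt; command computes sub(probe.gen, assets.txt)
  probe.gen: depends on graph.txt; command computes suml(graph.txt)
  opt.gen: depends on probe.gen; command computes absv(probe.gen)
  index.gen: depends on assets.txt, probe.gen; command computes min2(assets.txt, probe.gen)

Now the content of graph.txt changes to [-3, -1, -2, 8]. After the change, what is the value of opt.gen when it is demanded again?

opt.gen now evaluates to 2.

Initial pass — values computed on the first demand:
  probe.gen = suml([7, 5]) = 12
  opt.gen = absv(12) = 12

Second demand — change propagation:
  probe.gen: re-runs because graph.txt [7, 5]->[-3, -1, -2, 8]; new result 2.
  opt.gen: re-runs because probe.gen 12->2; new result 2.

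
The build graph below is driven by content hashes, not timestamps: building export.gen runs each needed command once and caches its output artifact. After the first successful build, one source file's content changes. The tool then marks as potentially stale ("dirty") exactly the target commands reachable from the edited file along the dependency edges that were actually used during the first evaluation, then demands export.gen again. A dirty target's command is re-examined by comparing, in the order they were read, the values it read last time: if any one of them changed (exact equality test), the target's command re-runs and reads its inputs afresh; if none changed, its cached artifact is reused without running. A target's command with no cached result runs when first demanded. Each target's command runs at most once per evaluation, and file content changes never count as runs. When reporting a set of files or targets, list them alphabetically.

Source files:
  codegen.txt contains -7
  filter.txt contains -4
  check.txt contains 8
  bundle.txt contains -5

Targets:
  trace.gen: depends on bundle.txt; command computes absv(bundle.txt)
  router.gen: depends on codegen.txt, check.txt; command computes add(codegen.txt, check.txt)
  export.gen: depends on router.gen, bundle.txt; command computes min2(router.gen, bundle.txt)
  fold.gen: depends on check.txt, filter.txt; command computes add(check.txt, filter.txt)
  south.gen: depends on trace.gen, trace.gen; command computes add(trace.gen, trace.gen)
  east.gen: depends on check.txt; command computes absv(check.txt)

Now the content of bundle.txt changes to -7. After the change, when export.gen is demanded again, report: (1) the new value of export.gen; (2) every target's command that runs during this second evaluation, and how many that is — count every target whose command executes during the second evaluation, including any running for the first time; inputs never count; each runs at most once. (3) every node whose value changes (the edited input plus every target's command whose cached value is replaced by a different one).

Initial pass — values computed on the first demand:
  router.gen = add(-7, 8) = 1
  export.gen = min2(1, -5) = -5

Second demand — change propagation:
  export.gen: re-runs because bundle.txt -5->-7; new result -7.

export.gen now evaluates to -7.
Run set: export.gen (1 run).
Changed values: bundle.txt, export.gen.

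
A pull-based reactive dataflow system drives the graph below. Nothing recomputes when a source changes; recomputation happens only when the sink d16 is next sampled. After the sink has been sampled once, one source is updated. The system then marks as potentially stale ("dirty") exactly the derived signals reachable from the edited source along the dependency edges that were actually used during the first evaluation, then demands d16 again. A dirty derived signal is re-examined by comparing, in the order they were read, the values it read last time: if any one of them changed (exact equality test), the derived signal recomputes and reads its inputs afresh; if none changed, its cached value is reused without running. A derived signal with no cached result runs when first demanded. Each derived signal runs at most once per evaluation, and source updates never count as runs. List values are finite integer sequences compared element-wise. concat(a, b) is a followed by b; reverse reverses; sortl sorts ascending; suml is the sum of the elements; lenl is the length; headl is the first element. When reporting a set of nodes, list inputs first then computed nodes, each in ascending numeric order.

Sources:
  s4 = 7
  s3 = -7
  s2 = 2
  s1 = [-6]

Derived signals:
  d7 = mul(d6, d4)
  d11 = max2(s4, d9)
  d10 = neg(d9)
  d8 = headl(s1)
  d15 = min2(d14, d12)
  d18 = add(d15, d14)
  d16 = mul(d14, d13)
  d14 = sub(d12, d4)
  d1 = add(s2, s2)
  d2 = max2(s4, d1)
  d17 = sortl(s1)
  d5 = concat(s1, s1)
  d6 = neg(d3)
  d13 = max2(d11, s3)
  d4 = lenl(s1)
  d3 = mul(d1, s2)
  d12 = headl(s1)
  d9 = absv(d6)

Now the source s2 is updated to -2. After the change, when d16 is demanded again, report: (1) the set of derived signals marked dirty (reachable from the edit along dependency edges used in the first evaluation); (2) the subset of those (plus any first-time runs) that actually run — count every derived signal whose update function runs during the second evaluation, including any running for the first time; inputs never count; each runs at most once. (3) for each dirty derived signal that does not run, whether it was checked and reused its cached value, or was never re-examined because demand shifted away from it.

First evaluation (everything demanded from the output):
  d1 = add(2, 2) = 4
  d3 = mul(4, 2) = 8
  d4 = lenl([-6]) = 1
  d6 = neg(8) = -8
  d9 = absv(-8) = 8
  d11 = max2(7, 8) = 8
  d12 = headl([-6]) = -6
  d13 = max2(8, -7) = 8
  d14 = sub(-6, 1) = -7
  d16 = mul(-7, 8) = -56

Propagation after the edit:
  d1: runs — s2 2->-2; s2 2->-2; result -4.
  d3: runs — d1 4->-4; s2 2->-2; result 8 (same value as before).
  d6: checked — values it read are unchanged (d3 unchanged); reused cached -8 without running.
  d9: checked — values it read are unchanged (d6 unchanged); reused cached 8 without running.
  d11: checked — values it read are unchanged (s4 unchanged, d9 unchanged); reused cached 8 without running.
  d13: checked — values it read are unchanged (d11 unchanged, s3 unchanged); reused cached 8 without running.
  d16: checked — values it read are unchanged (d14 unchanged, d13 unchanged); reused cached -56 without running.

Key observation: the change is absorbed at d3 — it re-runs but produces the same value, and the output's value is unchanged.

Marked dirty: d1, d3, d6, d9, d11, d13, d16.
Derived signals that run: d1, d3 — 2 in total.
Checked but reused from cache: d6, d9, d11, d13, d16.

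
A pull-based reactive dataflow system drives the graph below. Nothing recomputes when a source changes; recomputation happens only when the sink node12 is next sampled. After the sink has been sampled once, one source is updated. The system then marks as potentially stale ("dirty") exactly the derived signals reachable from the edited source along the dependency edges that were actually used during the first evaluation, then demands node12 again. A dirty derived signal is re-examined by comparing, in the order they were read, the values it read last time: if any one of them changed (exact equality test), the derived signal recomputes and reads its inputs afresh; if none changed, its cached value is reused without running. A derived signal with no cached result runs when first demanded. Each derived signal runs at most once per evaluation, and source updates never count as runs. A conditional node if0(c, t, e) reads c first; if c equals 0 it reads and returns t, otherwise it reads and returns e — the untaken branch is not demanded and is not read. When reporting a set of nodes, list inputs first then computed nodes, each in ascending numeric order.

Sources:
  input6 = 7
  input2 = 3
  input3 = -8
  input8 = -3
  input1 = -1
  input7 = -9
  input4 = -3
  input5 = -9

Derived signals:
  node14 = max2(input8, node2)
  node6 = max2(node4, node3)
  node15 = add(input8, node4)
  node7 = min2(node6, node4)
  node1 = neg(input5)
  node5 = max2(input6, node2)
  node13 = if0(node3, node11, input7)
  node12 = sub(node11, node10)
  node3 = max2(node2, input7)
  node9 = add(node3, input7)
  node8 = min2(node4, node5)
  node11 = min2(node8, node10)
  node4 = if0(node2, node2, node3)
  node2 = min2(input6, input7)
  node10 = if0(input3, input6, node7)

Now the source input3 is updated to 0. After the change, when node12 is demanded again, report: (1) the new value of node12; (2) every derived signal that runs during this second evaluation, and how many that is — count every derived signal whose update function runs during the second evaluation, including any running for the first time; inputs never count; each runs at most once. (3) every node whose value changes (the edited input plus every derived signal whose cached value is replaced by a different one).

First evaluation (everything demanded from the output):
  node2 = min2(7, -9) = -9
  node3 = max2(-9, -9) = -9
  node4 = if0(node2=-9 -> else branch node3) = -9
  node5 = max2(7, -9) = 7
  node6 = max2(-9, -9) = -9
  node7 = min2(-9, -9) = -9
  node8 = min2(-9, 7) = -9
  node10 = if0(input3=-8 -> else branch node7) = -9
  node11 = min2(-9, -9) = -9
  node12 = sub(-9, -9) = 0

Propagation after the edit:
  node10: runs — input3 -8->0; result 7.
  node11: runs — node10 -9->7; result -9 (same value as before).
  node12: runs — node10 -9->7; result -16.

New value of node12: -16.
Derived signals that run: node10, node11, node12 — 3 in total.
Values that change: input3, node10, node12.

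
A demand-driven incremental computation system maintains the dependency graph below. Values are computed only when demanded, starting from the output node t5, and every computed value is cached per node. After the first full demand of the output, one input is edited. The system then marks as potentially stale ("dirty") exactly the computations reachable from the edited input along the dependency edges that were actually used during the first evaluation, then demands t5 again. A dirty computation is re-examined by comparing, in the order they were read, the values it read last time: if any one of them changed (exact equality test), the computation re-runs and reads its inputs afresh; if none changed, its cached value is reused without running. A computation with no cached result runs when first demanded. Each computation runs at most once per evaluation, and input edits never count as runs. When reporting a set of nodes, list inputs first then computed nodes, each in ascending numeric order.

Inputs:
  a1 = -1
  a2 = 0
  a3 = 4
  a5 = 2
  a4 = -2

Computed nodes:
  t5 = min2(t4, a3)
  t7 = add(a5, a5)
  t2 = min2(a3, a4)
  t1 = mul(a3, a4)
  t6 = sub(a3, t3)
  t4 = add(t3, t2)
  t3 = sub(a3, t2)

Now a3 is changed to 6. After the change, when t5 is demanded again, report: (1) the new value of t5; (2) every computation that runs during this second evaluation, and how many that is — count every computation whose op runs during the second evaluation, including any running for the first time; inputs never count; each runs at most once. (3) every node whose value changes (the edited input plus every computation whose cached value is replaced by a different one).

New value of t5: 6.
Computations that run: t2, t3, t4, t5 — 4 in total.
Values that change: a3, t3, t4, t5.

First evaluation (everything demanded from the output):
  t2 = min2(4, -2) = -2
  t3 = sub(4, -2) = 6
  t4 = add(6, -2) = 4
  t5 = min2(4, 4) = 4

Propagation after the edit:
  t2: runs — a3 4->6; result -2 (same value as before).
  t3: runs — a3 4->6; result 8.
  t4: runs — t3 6->8; result 6.
  t5: runs — t4 4->6; a3 4->6; result 6.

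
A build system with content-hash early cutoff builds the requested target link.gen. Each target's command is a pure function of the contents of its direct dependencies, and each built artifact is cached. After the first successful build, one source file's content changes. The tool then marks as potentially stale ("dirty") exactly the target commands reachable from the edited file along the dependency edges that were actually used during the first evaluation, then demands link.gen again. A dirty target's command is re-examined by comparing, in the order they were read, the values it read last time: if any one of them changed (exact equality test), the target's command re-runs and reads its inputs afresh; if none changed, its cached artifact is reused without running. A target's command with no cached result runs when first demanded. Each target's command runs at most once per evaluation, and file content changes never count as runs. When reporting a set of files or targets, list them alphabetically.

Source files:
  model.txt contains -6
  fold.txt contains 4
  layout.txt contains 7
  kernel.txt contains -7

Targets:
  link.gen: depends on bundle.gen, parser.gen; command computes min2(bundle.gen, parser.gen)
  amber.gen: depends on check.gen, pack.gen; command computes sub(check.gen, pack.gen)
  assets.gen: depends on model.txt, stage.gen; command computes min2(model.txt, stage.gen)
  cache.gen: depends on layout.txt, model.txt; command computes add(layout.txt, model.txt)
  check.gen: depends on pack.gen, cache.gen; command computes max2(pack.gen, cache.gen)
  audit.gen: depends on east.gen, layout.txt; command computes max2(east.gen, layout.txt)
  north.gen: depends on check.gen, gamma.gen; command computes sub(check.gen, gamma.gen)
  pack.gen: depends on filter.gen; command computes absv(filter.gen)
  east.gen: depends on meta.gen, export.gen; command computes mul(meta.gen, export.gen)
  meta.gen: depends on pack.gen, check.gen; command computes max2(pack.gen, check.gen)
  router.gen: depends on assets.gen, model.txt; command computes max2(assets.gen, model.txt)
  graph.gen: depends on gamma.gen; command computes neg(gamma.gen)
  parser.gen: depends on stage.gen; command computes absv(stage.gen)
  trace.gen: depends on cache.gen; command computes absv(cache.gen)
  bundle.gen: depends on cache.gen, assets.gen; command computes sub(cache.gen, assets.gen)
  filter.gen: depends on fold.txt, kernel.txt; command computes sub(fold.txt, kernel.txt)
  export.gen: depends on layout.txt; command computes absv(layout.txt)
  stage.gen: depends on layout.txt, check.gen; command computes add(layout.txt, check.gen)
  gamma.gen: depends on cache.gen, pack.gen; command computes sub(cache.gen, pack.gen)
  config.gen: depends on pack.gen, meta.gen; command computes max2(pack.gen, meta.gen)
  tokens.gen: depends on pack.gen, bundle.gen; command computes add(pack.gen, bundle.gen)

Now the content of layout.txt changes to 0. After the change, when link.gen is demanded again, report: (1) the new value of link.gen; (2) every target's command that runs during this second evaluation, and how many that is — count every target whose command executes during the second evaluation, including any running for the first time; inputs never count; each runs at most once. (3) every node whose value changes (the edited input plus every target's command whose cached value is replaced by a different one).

New value of link.gen: 0.
Target commands that run: assets.gen, bundle.gen, cache.gen, check.gen, link.gen, parser.gen, stage.gen — 7 in total.
Values that change: bundle.gen, cache.gen, layout.txt, link.gen, parser.gen, stage.gen.

First evaluation (everything demanded from the output):
  cache.gen = add(7, -6) = 1
  filter.gen = sub(4, -7) = 11
  pack.gen = absv(11) = 11
  check.gen = max2(11, 1) = 11
  stage.gen = add(7, 11) = 18
  assets.gen = min2(-6, 18) = -6
  bundle.gen = sub(1, -6) = 7
  parser.gen = absv(18) = 18
  link.gen = min2(7, 18) = 7

Propagation after the edit:
  cache.gen: runs — layout.txt 7->0; result -6.
  check.gen: runs — cache.gen 1->-6; result 11 (same value as before).
  stage.gen: runs — layout.txt 7->0; result 11.
  assets.gen: runs — stage.gen 18->11; result -6 (same value as before).
  bundle.gen: runs — cache.gen 1->-6; result 0.
  parser.gen: runs — stage.gen 18->11; result 11.
  link.gen: runs — bundle.gen 7->0; parser.gen 18->11; result 0.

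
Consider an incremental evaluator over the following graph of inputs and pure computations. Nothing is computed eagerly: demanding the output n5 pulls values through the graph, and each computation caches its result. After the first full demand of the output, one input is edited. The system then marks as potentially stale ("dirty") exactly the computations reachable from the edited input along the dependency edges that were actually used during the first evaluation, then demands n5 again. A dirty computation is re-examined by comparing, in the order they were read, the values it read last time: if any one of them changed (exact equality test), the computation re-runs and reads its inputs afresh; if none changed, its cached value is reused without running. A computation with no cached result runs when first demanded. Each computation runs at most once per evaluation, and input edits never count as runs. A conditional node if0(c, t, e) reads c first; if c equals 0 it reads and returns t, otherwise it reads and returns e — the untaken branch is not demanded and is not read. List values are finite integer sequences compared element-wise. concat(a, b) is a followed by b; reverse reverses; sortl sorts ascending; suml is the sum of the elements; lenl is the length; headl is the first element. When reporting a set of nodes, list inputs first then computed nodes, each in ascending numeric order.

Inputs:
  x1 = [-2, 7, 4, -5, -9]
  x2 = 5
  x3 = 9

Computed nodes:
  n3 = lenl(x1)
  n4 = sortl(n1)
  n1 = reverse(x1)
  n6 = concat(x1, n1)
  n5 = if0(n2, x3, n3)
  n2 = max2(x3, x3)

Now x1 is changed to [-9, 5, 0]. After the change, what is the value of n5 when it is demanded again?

n5 now evaluates to 3.

Initial pass — values computed on the first demand:
  n2 = max2(9, 9) = 9
  n3 = lenl([-2, 7, 4, -5, -9]) = 5
  n5 = if0(n2=9 -> else branch n3) = 5

Second demand — change propagation:
  n3: re-runs because x1 [-2, 7, 4, -5, -9]->[-9, 5, 0]; new result 3.
  n5: re-runs because n3 5->3; new result 3.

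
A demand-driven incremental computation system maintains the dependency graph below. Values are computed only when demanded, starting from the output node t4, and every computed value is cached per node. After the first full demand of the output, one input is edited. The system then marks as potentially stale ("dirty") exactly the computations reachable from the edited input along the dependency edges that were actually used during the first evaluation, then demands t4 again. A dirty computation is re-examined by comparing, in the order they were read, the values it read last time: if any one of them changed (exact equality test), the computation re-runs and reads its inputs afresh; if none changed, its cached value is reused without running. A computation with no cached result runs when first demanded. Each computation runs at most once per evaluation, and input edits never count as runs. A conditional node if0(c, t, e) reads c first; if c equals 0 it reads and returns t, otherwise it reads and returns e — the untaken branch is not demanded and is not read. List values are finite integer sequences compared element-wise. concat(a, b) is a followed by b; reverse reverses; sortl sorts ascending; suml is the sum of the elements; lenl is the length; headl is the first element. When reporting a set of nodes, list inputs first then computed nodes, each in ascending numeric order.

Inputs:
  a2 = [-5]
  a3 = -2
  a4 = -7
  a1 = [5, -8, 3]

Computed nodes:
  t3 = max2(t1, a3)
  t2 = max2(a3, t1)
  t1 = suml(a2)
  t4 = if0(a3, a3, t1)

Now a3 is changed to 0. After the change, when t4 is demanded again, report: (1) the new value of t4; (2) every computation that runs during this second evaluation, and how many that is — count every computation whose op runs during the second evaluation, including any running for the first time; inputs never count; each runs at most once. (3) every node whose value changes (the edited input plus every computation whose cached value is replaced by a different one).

New value of t4: 0.
Computations that run: t4 — 1 in total.
Values that change: a3, t4.

First evaluation (everything demanded from the output):
  t1 = suml([-5]) = -5
  t4 = if0(a3=-2 -> else branch t1) = -5

Propagation after the edit:
  t4: runs — a3 -2->0; result 0.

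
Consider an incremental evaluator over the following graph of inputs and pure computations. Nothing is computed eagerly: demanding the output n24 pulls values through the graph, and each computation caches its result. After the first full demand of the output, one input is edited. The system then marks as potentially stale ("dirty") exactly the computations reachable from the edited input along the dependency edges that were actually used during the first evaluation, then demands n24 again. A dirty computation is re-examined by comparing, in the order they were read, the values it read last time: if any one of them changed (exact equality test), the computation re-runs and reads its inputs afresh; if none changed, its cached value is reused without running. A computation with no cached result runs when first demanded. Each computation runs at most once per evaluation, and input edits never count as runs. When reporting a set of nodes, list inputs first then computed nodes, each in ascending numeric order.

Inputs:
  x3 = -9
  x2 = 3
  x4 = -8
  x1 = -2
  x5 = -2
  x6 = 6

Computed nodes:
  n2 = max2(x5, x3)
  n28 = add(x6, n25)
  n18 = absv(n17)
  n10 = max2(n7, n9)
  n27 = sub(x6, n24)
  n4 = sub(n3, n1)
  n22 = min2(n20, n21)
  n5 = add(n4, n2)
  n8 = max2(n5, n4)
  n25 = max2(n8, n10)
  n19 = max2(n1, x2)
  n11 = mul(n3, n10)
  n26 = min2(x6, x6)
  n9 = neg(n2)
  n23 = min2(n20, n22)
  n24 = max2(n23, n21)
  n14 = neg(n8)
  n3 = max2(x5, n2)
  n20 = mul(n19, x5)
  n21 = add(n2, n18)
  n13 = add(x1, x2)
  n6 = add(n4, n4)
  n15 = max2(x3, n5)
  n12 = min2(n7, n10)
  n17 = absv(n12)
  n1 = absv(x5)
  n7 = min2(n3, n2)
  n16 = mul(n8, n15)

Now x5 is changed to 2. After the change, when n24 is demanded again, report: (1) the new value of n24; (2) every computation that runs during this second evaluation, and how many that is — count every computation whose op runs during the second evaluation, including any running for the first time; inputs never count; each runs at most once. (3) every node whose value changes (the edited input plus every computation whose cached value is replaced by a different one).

n24 now evaluates to 4.
Run set: n1, n2, n3, n7, n9, n10, n12, n17, n20, n21, n22, n23, n24 (13 run).
Changed values: x5, n2, n3, n7, n9, n12, n20, n21, n22, n23, n24.
The important point: at n18 every value read last time is unchanged, so the dirty flag clears without a run.

Initial pass — values computed on the first demand:
  n1 = absv(-2) = 2
  n2 = max2(-2, -9) = -2
  n3 = max2(-2, -2) = -2
  n7 = min2(-2, -2) = -2
  n9 = neg(-2) = 2
  n10 = max2(-2, 2) = 2
  n12 = min2(-2, 2) = -2
  n17 = absv(-2) = 2
  n18 = absv(2) = 2
  n19 = max2(2, 3) = 3
  n20 = mul(3, -2) = -6
  n21 = add(-2, 2) = 0
  n22 = min2(-6, 0) = -6
  n23 = min2(-6, -6) = -6
  n24 = max2(-6, 0) = 0

Second demand — change propagation:
  n1: re-runs because x5 -2->2; new result 2 (unchanged).
  n2: re-runs because x5 -2->2; new result 2.
  n3: re-runs because x5 -2->2; n2 -2->2; new result 2.
  n7: re-runs because n3 -2->2; n2 -2->2; new result 2.
  n9: re-runs because n2 -2->2; new result -2.
  n10: re-runs because n7 -2->2; n9 2->-2; new result 2 (unchanged).
  n12: re-runs because n7 -2->2; new result 2.
  n17: re-runs because n12 -2->2; new result 2 (unchanged).
  n18: re-examined; everything it read last time is the same (n17 unchanged) — cache 2 kept, no run.
  n19: re-examined; everything it read last time is the same (n1 unchanged, x2 unchanged) — cache 3 kept, no run.
  n20: re-runs because x5 -2->2; new result 6.
  n21: re-runs because n2 -2->2; new result 4.
  n22: re-runs because n20 -6->6; n21 0->4; new result 4.
  n23: re-runs because n20 -6->6; n22 -6->4; new result 4.
  n24: re-runs because n23 -6->4; n21 0->4; new result 4.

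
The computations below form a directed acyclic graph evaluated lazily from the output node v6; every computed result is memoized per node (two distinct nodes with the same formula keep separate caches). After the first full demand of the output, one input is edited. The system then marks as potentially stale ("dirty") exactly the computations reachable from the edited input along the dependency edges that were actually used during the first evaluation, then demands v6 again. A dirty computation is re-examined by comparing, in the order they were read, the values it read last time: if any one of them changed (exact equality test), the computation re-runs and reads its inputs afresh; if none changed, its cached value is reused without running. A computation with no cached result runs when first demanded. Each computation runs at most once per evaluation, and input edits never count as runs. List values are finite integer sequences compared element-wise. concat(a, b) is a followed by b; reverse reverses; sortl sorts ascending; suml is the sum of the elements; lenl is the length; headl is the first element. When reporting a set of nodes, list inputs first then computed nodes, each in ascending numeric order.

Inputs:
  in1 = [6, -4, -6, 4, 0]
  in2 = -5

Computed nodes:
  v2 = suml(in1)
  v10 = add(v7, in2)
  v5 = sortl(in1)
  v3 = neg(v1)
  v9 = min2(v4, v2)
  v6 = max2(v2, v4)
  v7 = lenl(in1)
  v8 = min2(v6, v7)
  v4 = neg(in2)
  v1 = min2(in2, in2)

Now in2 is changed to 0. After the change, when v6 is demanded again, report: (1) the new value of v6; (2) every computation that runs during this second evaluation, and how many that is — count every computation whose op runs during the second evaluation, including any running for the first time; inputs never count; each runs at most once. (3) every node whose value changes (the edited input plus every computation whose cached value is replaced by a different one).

First demand of the output computes:
  v2 = suml([6, -4, -6, 4, 0]) = 0
  v4 = neg(-5) = 5
  v6 = max2(0, 5) = 5

After the edit, cleaning proceeds:
  v4: a read changed (in2 -5->0) — executes, giving 0.
  v6: a read changed (v4 5->0) — executes, giving 0.

Demanding v6 again yields 0.
2 computations run: v4, v6.
The nodes whose values change: in2, v4, v6.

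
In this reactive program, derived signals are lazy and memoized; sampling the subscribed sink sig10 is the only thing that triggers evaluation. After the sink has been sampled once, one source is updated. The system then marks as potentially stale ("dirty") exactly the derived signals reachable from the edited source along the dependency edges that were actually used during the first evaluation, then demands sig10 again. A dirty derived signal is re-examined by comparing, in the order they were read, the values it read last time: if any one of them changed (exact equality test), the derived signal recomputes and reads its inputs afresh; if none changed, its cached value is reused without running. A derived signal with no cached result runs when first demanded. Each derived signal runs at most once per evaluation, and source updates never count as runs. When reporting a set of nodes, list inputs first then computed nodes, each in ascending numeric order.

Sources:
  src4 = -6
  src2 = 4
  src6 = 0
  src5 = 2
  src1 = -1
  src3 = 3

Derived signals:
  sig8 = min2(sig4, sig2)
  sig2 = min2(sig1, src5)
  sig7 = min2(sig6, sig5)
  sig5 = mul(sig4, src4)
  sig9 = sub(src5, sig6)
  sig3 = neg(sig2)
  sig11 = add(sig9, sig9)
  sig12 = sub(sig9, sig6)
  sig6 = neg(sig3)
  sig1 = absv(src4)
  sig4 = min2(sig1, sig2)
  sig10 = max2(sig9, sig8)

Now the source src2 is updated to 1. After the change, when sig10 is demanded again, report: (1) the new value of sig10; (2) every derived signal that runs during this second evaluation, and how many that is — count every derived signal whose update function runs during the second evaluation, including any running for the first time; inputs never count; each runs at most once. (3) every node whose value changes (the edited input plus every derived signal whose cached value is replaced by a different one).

First demand of the output computes:
  sig1 = absv(-6) = 6
  sig2 = min2(6, 2) = 2
  sig3 = neg(2) = -2
  sig4 = min2(6, 2) = 2
  sig6 = neg(-2) = 2
  sig8 = min2(2, 2) = 2
  sig9 = sub(2, 2) = 0
  sig10 = max2(0, 2) = 2

After the edit, cleaning proceeds:
  no node depends on src2 at all; the second demand re-runs nothing.

Note the shortcut — nothing in the graph depends on src2 at all, so no recomputation happens.

Demanding sig10 again yields 2.
0 derived signals run: none.
The nodes whose values change: src2.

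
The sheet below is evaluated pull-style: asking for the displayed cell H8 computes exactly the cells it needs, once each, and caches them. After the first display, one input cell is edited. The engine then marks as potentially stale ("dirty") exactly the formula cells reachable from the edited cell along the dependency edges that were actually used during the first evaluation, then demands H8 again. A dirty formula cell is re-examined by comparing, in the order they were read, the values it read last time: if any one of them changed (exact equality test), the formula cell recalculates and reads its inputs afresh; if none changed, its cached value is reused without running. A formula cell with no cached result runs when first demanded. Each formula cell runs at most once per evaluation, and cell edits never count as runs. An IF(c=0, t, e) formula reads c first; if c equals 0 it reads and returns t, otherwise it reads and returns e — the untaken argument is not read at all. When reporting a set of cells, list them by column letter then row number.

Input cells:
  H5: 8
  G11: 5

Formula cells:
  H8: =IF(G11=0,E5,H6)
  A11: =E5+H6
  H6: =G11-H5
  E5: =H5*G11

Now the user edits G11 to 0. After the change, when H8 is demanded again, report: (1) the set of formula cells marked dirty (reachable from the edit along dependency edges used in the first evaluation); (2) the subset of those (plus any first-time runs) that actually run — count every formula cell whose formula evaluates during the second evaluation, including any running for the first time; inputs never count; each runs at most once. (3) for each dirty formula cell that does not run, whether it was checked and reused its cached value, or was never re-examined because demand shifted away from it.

First demand of the output computes:
  H6 = 5 - 8 = -3
  H8 = IF(G11=0: G11=5 -> else branch H6) = -3

After the edit, cleaning proceeds:
  E5: had never run; runs now, result 0.
  H6: stays stale; no demand reaches it after the flip.
  H8: a read changed (G11 5->0) — executes, giving 0.

Note the branch switch — demand abandons H6, which is never re-examined.

The edit dirties: H6, H8.
2 formula cells run: E5, H8.
Unvisited dirty nodes (no longer demanded): H6.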